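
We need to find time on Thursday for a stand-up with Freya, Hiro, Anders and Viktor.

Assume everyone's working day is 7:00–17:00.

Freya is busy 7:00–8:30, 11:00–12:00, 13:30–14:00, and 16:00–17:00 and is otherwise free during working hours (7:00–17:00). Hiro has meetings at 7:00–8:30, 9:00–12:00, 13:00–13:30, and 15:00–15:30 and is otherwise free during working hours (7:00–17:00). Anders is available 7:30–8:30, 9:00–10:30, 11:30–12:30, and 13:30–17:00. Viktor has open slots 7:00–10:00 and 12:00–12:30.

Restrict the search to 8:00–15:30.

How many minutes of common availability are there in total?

Freya free within 07:00–17:00: 08:30–11:00, 12:00–13:30, 14:00–16:00.
Hiro free within 07:00–17:00: 08:30–09:00, 12:00–13:00, 13:30–15:00, 15:30–17:00.
Freya ∩ Hiro: 08:30–09:00, 12:00–13:00, 14:00–15:00, 15:30–16:00.
Freya ∩ Hiro ∩ Anders: 12:00–12:30, 14:00–15:00, 15:30–16:00.
Freya ∩ Hiro ∩ Anders ∩ Viktor: 12:00–12:30.
Restricted to 08:00–15:30: 12:00–12:30.
Total common minutes: 30.

30 minutes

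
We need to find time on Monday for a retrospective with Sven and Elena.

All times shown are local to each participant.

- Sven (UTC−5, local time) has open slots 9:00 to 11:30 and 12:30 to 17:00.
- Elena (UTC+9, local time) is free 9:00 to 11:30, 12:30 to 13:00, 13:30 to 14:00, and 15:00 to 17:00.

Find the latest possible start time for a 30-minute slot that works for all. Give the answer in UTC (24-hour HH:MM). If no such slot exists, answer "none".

Sven → UTC: 14:00–16:30, 17:30–22:00.
Elena → UTC: 00:00–02:30, 03:30–04:00, 04:30–05:00, 06:00–08:00.
Sven ∩ Elena: (none).
Windows ≥ 30 min: (none).

none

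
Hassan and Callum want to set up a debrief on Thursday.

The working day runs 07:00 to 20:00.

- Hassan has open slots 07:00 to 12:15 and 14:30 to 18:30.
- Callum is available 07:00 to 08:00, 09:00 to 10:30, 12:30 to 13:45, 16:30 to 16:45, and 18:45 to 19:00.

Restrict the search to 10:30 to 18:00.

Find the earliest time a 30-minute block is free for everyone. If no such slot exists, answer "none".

Hassan ∩ Callum: 07:00–08:00, 09:00–10:30, 16:30–16:45.
Restricted to 10:30–18:00: 16:30–16:45.
Windows ≥ 30 min: (none).

none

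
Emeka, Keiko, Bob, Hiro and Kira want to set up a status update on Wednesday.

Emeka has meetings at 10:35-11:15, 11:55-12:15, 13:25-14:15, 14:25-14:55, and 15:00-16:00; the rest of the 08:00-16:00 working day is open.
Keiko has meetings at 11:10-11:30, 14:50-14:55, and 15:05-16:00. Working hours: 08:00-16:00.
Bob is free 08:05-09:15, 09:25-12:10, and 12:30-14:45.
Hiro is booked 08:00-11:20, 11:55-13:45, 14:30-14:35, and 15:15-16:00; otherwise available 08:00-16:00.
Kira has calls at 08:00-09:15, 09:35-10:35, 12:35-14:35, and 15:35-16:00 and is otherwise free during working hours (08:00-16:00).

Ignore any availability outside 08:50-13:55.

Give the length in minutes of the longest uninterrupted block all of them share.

25 minutes

Emeka free within 08:00–16:00: 08:00–10:35, 11:15–11:55, 12:15–13:25, 14:15–14:25, 14:55–15:00.
Keiko free within 08:00–16:00: 08:00–11:10, 11:30–14:50, 14:55–15:05.
Hiro free within 08:00–16:00: 11:20–11:55, 13:45–14:30, 14:35–15:15.
Kira free within 08:00–16:00: 09:15–09:35, 10:35–12:35, 14:35–15:35.
Emeka ∩ Keiko: 08:00–10:35, 11:30–11:55, 12:15–13:25, 14:15–14:25, 14:55–15:00.
Emeka ∩ Keiko ∩ Bob: 08:05–09:15, 09:25–10:35, 11:30–11:55, 12:30–13:25, 14:15–14:25.
Emeka ∩ Keiko ∩ Bob ∩ Hiro: 11:30–11:55, 14:15–14:25.
Emeka ∩ Keiko ∩ Bob ∩ Hiro ∩ Kira: 11:30–11:55.
Restricted to 08:50–13:55: 11:30–11:55.
Single common window of 25 minutes.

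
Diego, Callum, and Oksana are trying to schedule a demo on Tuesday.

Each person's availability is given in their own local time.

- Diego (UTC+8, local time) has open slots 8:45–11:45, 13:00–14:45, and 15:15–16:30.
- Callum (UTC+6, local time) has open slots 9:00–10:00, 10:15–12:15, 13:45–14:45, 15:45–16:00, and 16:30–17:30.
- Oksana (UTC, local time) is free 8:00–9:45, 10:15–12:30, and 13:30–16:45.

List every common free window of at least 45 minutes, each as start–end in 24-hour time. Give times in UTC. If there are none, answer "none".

Diego → UTC: 00:45–03:45, 05:00–06:45, 07:15–08:30.
Callum → UTC: 03:00–04:00, 04:15–06:15, 07:45–08:45, 09:45–10:00, 10:30–11:30.
Oksana → UTC: 08:00–09:45, 10:15–12:30, 13:30–16:45.
Diego ∩ Callum: 03:00–03:45, 05:00–06:15, 07:45–08:30.
Diego ∩ Callum ∩ Oksana: 08:00–08:30.
Windows ≥ 45 min: (none).

none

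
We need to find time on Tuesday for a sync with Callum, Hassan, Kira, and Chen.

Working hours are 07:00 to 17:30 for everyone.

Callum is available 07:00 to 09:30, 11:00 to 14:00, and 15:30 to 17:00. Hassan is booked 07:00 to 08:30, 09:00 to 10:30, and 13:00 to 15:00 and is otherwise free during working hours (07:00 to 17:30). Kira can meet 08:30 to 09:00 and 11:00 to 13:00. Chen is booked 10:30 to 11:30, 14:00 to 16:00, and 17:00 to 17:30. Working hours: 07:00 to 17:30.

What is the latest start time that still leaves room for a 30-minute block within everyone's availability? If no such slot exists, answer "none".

Hassan free within 07:00–17:30: 08:30–09:00, 10:30–13:00, 15:00–17:30.
Chen free within 07:00–17:30: 07:00–10:30, 11:30–14:00, 16:00–17:00.
Callum ∩ Hassan: 08:30–09:00, 11:00–13:00, 15:30–17:00.
Callum ∩ Hassan ∩ Kira: 08:30–09:00, 11:00–13:00.
Callum ∩ Hassan ∩ Kira ∩ Chen: 08:30–09:00, 11:30–13:00.
Windows ≥ 30 min: 08:30–09:00, 11:30–13:00.
Latest start in the last window 11:30–13:00 is 13:00 − 30 min = 12:30.

12:30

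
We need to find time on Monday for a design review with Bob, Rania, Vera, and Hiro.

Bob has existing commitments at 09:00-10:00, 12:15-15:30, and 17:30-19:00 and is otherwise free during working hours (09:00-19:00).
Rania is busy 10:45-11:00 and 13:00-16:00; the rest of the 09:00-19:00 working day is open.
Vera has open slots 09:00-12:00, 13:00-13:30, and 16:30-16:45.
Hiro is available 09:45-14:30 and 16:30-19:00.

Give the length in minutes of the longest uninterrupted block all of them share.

Bob free within 09:00–19:00: 10:00–12:15, 15:30–17:30.
Rania free within 09:00–19:00: 09:00–10:45, 11:00–13:00, 16:00–19:00.
Bob ∩ Rania: 10:00–10:45, 11:00–12:15, 16:00–17:30.
Bob ∩ Rania ∩ Vera: 10:00–10:45, 11:00–12:00, 16:30–16:45.
Bob ∩ Rania ∩ Vera ∩ Hiro: 10:00–10:45, 11:00–12:00, 16:30–16:45.
Common window lengths: 45, 60, 15 min; longest is 60.

60 minutes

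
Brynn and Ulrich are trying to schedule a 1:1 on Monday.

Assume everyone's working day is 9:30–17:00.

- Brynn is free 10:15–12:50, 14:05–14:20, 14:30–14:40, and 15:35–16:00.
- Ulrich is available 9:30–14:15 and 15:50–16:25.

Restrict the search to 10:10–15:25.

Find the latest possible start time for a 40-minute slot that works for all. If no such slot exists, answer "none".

12:10

Brynn ∩ Ulrich: 10:15–12:50, 14:05–14:15, 15:50–16:00.
Restricted to 10:10–15:25: 10:15–12:50, 14:05–14:15.
Windows ≥ 40 min: 10:15–12:50.
Latest start in the last window 10:15–12:50 is 12:50 − 40 min = 12:10.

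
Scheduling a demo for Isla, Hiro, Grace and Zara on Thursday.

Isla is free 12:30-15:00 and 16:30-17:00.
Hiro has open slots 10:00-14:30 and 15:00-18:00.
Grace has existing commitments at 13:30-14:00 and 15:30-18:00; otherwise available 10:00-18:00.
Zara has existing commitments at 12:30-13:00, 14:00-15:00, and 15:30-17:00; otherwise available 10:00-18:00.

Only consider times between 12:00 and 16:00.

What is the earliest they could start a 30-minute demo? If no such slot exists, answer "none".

13:00

Grace free within 10:00–18:00: 10:00–13:30, 14:00–15:30.
Zara free within 10:00–18:00: 10:00–12:30, 13:00–14:00, 15:00–15:30, 17:00–18:00.
Isla ∩ Hiro: 12:30–14:30, 16:30–17:00.
Isla ∩ Hiro ∩ Grace: 12:30–13:30, 14:00–14:30.
Isla ∩ Hiro ∩ Grace ∩ Zara: 13:00–13:30.
Restricted to 12:00–16:00: 13:00–13:30.
Windows ≥ 30 min: 13:00–13:30.
Earliest such window starts at 13:00.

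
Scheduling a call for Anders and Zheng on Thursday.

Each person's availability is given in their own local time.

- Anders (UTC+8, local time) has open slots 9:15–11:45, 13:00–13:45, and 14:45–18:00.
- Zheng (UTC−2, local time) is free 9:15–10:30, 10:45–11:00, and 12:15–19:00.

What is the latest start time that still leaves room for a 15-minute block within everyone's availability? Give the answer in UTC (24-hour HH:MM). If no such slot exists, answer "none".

none

Anders → UTC: 01:15–03:45, 05:00–05:45, 06:45–10:00.
Zheng → UTC: 11:15–12:30, 12:45–13:00, 14:15–21:00.
Anders ∩ Zheng: (none).
Windows ≥ 15 min: (none).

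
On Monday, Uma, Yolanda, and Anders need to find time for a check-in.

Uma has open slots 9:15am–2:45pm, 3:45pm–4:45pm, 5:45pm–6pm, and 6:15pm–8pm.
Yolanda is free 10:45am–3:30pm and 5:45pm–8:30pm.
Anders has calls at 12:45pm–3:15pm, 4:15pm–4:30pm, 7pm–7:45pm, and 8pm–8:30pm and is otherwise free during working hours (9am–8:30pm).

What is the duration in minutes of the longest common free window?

Anders free within 09:00–20:30: 09:00–12:45, 15:15–16:15, 16:30–19:00, 19:45–20:00.
Uma ∩ Yolanda: 10:45–14:45, 17:45–18:00, 18:15–20:00.
Uma ∩ Yolanda ∩ Anders: 10:45–12:45, 17:45–18:00, 18:15–19:00, 19:45–20:00.
Common window lengths: 120, 15, 45, 15 min; longest is 120.

120 minutes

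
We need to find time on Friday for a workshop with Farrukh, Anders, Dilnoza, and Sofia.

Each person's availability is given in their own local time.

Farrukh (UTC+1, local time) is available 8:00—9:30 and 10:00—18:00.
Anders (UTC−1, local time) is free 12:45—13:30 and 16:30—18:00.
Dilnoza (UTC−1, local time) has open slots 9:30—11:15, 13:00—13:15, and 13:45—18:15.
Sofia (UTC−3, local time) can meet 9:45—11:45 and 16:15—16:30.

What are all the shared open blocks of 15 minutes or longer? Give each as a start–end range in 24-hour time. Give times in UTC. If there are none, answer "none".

14:00–14:15

Farrukh → UTC: 07:00–08:30, 09:00–17:00.
Anders → UTC: 13:45–14:30, 17:30–19:00.
Dilnoza → UTC: 10:30–12:15, 14:00–14:15, 14:45–19:15.
Sofia → UTC: 12:45–14:45, 19:15–19:30.
Farrukh ∩ Anders: 13:45–14:30.
Farrukh ∩ Anders ∩ Dilnoza: 14:00–14:15.
Farrukh ∩ Anders ∩ Dilnoza ∩ Sofia: 14:00–14:15.
Windows ≥ 15 min: 14:00–14:15.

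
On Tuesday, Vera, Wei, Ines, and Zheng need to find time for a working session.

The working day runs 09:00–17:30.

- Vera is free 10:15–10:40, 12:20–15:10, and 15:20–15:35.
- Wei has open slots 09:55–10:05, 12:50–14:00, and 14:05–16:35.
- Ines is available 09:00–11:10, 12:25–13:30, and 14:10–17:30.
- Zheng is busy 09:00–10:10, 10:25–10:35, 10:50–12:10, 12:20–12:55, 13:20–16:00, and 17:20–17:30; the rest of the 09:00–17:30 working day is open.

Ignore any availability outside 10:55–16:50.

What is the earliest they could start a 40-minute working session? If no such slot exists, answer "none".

Zheng free within 09:00–17:30: 10:10–10:25, 10:35–10:50, 12:10–12:20, 12:55–13:20, 16:00–17:20.
Vera ∩ Wei: 12:50–14:00, 14:05–15:10, 15:20–15:35.
Vera ∩ Wei ∩ Ines: 12:50–13:30, 14:10–15:10, 15:20–15:35.
Vera ∩ Wei ∩ Ines ∩ Zheng: 12:55–13:20.
Restricted to 10:55–16:50: 12:55–13:20.
Windows ≥ 40 min: (none).

none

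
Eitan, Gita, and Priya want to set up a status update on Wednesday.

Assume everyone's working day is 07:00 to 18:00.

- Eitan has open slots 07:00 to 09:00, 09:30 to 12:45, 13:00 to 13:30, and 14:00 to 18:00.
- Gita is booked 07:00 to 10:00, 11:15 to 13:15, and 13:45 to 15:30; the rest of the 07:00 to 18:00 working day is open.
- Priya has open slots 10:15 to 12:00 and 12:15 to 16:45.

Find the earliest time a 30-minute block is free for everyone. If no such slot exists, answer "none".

10:15

Gita free within 07:00–18:00: 10:00–11:15, 13:15–13:45, 15:30–18:00.
Eitan ∩ Gita: 10:00–11:15, 13:15–13:30, 15:30–18:00.
Eitan ∩ Gita ∩ Priya: 10:15–11:15, 13:15–13:30, 15:30–16:45.
Windows ≥ 30 min: 10:15–11:15, 15:30–16:45.
Earliest such window starts at 10:15.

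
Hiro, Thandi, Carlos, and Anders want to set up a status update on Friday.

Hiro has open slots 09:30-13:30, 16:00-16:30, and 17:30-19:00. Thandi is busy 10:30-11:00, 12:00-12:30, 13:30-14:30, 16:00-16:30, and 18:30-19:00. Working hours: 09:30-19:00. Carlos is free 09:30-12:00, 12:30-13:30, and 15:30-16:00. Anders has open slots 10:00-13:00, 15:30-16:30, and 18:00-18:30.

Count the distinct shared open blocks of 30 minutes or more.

3

Thandi free within 09:30–19:00: 09:30–10:30, 11:00–12:00, 12:30–13:30, 14:30–16:00, 16:30–18:30.
Hiro ∩ Thandi: 09:30–10:30, 11:00–12:00, 12:30–13:30, 17:30–18:30.
Hiro ∩ Thandi ∩ Carlos: 09:30–10:30, 11:00–12:00, 12:30–13:30.
Hiro ∩ Thandi ∩ Carlos ∩ Anders: 10:00–10:30, 11:00–12:00, 12:30–13:00.
Windows ≥ 30 min: 10:00–10:30, 11:00–12:00, 12:30–13:00.
That's 3 windows.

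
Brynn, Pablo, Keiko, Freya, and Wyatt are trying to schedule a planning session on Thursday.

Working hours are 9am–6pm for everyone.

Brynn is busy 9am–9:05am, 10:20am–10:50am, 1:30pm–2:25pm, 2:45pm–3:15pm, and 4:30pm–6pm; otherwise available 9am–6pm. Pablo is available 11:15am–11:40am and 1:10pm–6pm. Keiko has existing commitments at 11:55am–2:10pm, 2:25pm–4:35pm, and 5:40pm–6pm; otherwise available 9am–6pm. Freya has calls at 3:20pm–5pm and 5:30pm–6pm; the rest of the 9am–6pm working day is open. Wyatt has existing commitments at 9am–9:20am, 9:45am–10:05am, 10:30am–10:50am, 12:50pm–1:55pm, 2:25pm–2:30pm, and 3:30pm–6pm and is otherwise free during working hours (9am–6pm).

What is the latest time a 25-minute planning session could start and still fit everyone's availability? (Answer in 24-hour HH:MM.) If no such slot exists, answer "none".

Brynn free within 09:00–18:00: 09:05–10:20, 10:50–13:30, 14:25–14:45, 15:15–16:30.
Keiko free within 09:00–18:00: 09:00–11:55, 14:10–14:25, 16:35–17:40.
Freya free within 09:00–18:00: 09:00–15:20, 17:00–17:30.
Wyatt free within 09:00–18:00: 09:20–09:45, 10:05–10:30, 10:50–12:50, 13:55–14:25, 14:30–15:30.
Brynn ∩ Pablo: 11:15–11:40, 13:10–13:30, 14:25–14:45, 15:15–16:30.
Brynn ∩ Pablo ∩ Keiko: 11:15–11:40.
Brynn ∩ Pablo ∩ Keiko ∩ Freya: 11:15–11:40.
Brynn ∩ Pablo ∩ Keiko ∩ Freya ∩ Wyatt: 11:15–11:40.
Windows ≥ 25 min: 11:15–11:40.
Latest start in the last window 11:15–11:40 is 11:40 − 25 min = 11:15.

11:15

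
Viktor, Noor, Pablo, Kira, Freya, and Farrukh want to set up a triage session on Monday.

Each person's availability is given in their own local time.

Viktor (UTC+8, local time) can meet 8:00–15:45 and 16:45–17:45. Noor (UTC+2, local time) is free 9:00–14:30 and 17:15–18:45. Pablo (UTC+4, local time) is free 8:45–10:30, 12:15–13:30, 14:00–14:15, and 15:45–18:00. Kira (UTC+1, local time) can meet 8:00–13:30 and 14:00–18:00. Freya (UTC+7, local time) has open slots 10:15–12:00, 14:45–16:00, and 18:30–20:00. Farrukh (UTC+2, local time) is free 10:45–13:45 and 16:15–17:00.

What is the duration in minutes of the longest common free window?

15 minutes

Viktor → UTC: 00:00–07:45, 08:45–09:45.
Noor → UTC: 07:00–12:30, 15:15–16:45.
Pablo → UTC: 04:45–06:30, 08:15–09:30, 10:00–10:15, 11:45–14:00.
Kira → UTC: 07:00–12:30, 13:00–17:00.
Freya → UTC: 03:15–05:00, 07:45–09:00, 11:30–13:00.
Farrukh → UTC: 08:45–11:45, 14:15–15:00.
Viktor ∩ Noor: 07:00–07:45, 08:45–09:45.
Viktor ∩ Noor ∩ Pablo: 08:45–09:30.
Viktor ∩ Noor ∩ Pablo ∩ Kira: 08:45–09:30.
Viktor ∩ Noor ∩ Pablo ∩ Kira ∩ Freya: 08:45–09:00.
Viktor ∩ Noor ∩ Pablo ∩ Kira ∩ Freya ∩ Farrukh: 08:45–09:00.
Single common window of 15 minutes.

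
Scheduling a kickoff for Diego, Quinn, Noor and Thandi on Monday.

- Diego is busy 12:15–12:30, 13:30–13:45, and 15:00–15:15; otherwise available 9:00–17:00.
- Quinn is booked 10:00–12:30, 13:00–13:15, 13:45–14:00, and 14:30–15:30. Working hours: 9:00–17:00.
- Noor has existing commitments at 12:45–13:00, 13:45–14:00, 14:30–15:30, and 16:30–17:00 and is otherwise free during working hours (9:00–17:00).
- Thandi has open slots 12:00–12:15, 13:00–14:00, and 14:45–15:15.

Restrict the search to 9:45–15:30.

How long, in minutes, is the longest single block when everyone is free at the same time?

Diego free within 09:00–17:00: 09:00–12:15, 12:30–13:30, 13:45–15:00, 15:15–17:00.
Quinn free within 09:00–17:00: 09:00–10:00, 12:30–13:00, 13:15–13:45, 14:00–14:30, 15:30–17:00.
Noor free within 09:00–17:00: 09:00–12:45, 13:00–13:45, 14:00–14:30, 15:30–16:30.
Diego ∩ Quinn: 09:00–10:00, 12:30–13:00, 13:15–13:30, 14:00–14:30, 15:30–17:00.
Diego ∩ Quinn ∩ Noor: 09:00–10:00, 12:30–12:45, 13:15–13:30, 14:00–14:30, 15:30–16:30.
Diego ∩ Quinn ∩ Noor ∩ Thandi: 13:15–13:30.
Restricted to 09:45–15:30: 13:15–13:30.
Single common window of 15 minutes.

15 minutes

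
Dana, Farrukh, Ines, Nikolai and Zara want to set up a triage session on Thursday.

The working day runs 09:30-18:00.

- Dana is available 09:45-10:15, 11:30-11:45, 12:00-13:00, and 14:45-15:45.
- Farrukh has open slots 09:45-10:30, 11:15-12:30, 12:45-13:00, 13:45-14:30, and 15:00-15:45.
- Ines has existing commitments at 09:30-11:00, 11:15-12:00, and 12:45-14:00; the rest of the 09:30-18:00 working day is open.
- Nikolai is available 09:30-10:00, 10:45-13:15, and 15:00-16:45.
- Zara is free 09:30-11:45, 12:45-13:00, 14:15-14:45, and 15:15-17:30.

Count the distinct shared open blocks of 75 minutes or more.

Ines free within 09:30–18:00: 11:00–11:15, 12:00–12:45, 14:00–18:00.
Dana ∩ Farrukh: 09:45–10:15, 11:30–11:45, 12:00–12:30, 12:45–13:00, 15:00–15:45.
Dana ∩ Farrukh ∩ Ines: 12:00–12:30, 15:00–15:45.
Dana ∩ Farrukh ∩ Ines ∩ Nikolai: 12:00–12:30, 15:00–15:45.
Dana ∩ Farrukh ∩ Ines ∩ Nikolai ∩ Zara: 15:15–15:45.
Windows ≥ 75 min: (none).
That's 0 windows.

0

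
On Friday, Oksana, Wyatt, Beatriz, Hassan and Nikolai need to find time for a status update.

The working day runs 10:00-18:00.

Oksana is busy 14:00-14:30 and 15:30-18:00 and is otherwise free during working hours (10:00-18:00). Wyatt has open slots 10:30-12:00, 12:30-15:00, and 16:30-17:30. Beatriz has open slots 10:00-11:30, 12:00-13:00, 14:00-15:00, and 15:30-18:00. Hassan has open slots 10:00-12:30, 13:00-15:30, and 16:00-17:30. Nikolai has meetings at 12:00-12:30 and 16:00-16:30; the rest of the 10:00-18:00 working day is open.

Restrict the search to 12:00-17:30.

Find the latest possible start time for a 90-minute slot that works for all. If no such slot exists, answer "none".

Oksana free within 10:00–18:00: 10:00–14:00, 14:30–15:30.
Nikolai free within 10:00–18:00: 10:00–12:00, 12:30–16:00, 16:30–18:00.
Oksana ∩ Wyatt: 10:30–12:00, 12:30–14:00, 14:30–15:00.
Oksana ∩ Wyatt ∩ Beatriz: 10:30–11:30, 12:30–13:00, 14:30–15:00.
Oksana ∩ Wyatt ∩ Beatriz ∩ Hassan: 10:30–11:30, 14:30–15:00.
Oksana ∩ Wyatt ∩ Beatriz ∩ Hassan ∩ Nikolai: 10:30–11:30, 14:30–15:00.
Restricted to 12:00–17:30: 14:30–15:00.
Windows ≥ 90 min: (none).

none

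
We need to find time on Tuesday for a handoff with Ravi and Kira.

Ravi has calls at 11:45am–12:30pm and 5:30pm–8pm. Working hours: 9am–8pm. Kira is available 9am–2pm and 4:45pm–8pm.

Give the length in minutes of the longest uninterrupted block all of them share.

Ravi free within 09:00–20:00: 09:00–11:45, 12:30–17:30.
Ravi ∩ Kira: 09:00–11:45, 12:30–14:00, 16:45–17:30.
Common window lengths: 165, 90, 45 min; longest is 165.

165 minutes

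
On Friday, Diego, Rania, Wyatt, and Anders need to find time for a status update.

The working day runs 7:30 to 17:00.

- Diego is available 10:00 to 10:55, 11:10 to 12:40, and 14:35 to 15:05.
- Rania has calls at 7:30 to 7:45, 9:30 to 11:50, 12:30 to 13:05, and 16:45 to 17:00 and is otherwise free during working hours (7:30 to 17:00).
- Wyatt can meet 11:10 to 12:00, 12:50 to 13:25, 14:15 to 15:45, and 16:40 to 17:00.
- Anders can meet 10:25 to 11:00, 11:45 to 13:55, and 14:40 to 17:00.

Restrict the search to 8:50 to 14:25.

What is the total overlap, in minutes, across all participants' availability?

Rania free within 07:30–17:00: 07:45–09:30, 11:50–12:30, 13:05–16:45.
Diego ∩ Rania: 11:50–12:30, 14:35–15:05.
Diego ∩ Rania ∩ Wyatt: 11:50–12:00, 14:35–15:05.
Diego ∩ Rania ∩ Wyatt ∩ Anders: 11:50–12:00, 14:40–15:05.
Restricted to 08:50–14:25: 11:50–12:00.
Total common minutes: 10.

10 minutes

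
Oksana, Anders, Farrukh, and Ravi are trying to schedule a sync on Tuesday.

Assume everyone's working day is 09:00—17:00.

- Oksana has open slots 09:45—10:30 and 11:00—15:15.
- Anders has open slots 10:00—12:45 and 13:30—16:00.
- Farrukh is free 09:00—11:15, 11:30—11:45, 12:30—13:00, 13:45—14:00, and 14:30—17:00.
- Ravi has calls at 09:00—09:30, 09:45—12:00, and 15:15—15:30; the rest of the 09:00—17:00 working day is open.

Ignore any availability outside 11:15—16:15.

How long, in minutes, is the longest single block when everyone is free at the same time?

45 minutes

Ravi free within 09:00–17:00: 09:30–09:45, 12:00–15:15, 15:30–17:00.
Oksana ∩ Anders: 10:00–10:30, 11:00–12:45, 13:30–15:15.
Oksana ∩ Anders ∩ Farrukh: 10:00–10:30, 11:00–11:15, 11:30–11:45, 12:30–12:45, 13:45–14:00, 14:30–15:15.
Oksana ∩ Anders ∩ Farrukh ∩ Ravi: 12:30–12:45, 13:45–14:00, 14:30–15:15.
Restricted to 11:15–16:15: 12:30–12:45, 13:45–14:00, 14:30–15:15.
Common window lengths: 15, 15, 45 min; longest is 45.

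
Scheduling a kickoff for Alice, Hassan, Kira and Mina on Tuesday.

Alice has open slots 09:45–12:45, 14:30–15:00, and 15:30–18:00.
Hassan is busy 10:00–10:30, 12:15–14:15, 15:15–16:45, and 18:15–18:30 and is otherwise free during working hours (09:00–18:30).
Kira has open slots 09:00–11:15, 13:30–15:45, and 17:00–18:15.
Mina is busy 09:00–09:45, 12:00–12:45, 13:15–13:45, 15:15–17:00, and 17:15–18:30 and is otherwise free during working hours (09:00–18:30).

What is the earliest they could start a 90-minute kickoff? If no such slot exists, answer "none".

Hassan free within 09:00–18:30: 09:00–10:00, 10:30–12:15, 14:15–15:15, 16:45–18:15.
Mina free within 09:00–18:30: 09:45–12:00, 12:45–13:15, 13:45–15:15, 17:00–17:15.
Alice ∩ Hassan: 09:45–10:00, 10:30–12:15, 14:30–15:00, 16:45–18:00.
Alice ∩ Hassan ∩ Kira: 09:45–10:00, 10:30–11:15, 14:30–15:00, 17:00–18:00.
Alice ∩ Hassan ∩ Kira ∩ Mina: 09:45–10:00, 10:30–11:15, 14:30–15:00, 17:00–17:15.
Windows ≥ 90 min: (none).

none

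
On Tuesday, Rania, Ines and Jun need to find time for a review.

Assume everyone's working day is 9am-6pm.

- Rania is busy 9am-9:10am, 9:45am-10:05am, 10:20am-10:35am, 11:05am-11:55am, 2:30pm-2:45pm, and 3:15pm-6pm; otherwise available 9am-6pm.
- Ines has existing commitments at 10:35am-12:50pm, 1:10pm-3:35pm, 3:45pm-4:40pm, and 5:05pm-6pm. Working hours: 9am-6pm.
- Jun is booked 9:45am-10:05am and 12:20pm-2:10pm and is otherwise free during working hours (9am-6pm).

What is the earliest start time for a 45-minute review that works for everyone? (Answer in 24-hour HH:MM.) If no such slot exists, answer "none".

none

Rania free within 09:00–18:00: 09:10–09:45, 10:05–10:20, 10:35–11:05, 11:55–14:30, 14:45–15:15.
Ines free within 09:00–18:00: 09:00–10:35, 12:50–13:10, 15:35–15:45, 16:40–17:05.
Jun free within 09:00–18:00: 09:00–09:45, 10:05–12:20, 14:10–18:00.
Rania ∩ Ines: 09:10–09:45, 10:05–10:20, 12:50–13:10.
Rania ∩ Ines ∩ Jun: 09:10–09:45, 10:05–10:20.
Windows ≥ 45 min: (none).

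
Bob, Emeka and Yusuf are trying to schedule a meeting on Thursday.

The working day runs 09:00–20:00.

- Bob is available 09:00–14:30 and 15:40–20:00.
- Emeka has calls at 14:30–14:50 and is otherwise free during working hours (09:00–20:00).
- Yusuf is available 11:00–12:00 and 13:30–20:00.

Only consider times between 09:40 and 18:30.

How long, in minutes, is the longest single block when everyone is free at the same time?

170 minutes

Emeka free within 09:00–20:00: 09:00–14:30, 14:50–20:00.
Bob ∩ Emeka: 09:00–14:30, 15:40–20:00.
Bob ∩ Emeka ∩ Yusuf: 11:00–12:00, 13:30–14:30, 15:40–20:00.
Restricted to 09:40–18:30: 11:00–12:00, 13:30–14:30, 15:40–18:30.
Common window lengths: 60, 60, 170 min; longest is 170.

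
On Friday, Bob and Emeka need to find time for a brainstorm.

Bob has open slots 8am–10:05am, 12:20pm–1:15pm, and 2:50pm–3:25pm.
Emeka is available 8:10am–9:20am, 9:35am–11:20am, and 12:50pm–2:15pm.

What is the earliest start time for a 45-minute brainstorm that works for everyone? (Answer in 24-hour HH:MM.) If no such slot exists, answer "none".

08:10

Bob ∩ Emeka: 08:10–09:20, 09:35–10:05, 12:50–13:15.
Windows ≥ 45 min: 08:10–09:20.
Earliest such window starts at 08:10.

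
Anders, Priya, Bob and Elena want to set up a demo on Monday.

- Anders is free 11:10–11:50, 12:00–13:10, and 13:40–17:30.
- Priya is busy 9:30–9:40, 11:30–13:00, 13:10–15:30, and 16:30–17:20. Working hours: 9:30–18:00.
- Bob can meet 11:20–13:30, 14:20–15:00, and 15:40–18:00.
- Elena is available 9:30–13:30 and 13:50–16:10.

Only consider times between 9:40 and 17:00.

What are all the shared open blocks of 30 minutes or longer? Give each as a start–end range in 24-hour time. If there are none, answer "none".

15:40–16:10

Priya free within 09:30–18:00: 09:40–11:30, 13:00–13:10, 15:30–16:30, 17:20–18:00.
Anders ∩ Priya: 11:10–11:30, 13:00–13:10, 15:30–16:30, 17:20–17:30.
Anders ∩ Priya ∩ Bob: 11:20–11:30, 13:00–13:10, 15:40–16:30, 17:20–17:30.
Anders ∩ Priya ∩ Bob ∩ Elena: 11:20–11:30, 13:00–13:10, 15:40–16:10.
Restricted to 09:40–17:00: 11:20–11:30, 13:00–13:10, 15:40–16:10.
Windows ≥ 30 min: 15:40–16:10.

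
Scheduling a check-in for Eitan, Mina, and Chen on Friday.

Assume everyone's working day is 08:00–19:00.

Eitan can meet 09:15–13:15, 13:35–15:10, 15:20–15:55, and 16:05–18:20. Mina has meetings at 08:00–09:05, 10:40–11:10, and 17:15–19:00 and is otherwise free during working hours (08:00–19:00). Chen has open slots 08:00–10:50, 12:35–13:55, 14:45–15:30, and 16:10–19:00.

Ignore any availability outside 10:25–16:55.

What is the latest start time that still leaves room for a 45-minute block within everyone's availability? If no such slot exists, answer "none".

16:10

Mina free within 08:00–19:00: 09:05–10:40, 11:10–17:15.
Eitan ∩ Mina: 09:15–10:40, 11:10–13:15, 13:35–15:10, 15:20–15:55, 16:05–17:15.
Eitan ∩ Mina ∩ Chen: 09:15–10:40, 12:35–13:15, 13:35–13:55, 14:45–15:10, 15:20–15:30, 16:10–17:15.
Restricted to 10:25–16:55: 10:25–10:40, 12:35–13:15, 13:35–13:55, 14:45–15:10, 15:20–15:30, 16:10–16:55.
Windows ≥ 45 min: 16:10–16:55.
Latest start in the last window 16:10–16:55 is 16:55 − 45 min = 16:10.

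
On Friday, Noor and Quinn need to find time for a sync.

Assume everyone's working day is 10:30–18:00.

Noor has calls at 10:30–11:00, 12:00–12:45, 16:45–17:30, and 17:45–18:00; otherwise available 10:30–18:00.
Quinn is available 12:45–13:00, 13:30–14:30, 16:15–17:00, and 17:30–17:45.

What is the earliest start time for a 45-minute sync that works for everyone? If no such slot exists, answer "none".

13:30

Noor free within 10:30–18:00: 11:00–12:00, 12:45–16:45, 17:30–17:45.
Noor ∩ Quinn: 12:45–13:00, 13:30–14:30, 16:15–16:45, 17:30–17:45.
Windows ≥ 45 min: 13:30–14:30.
Earliest such window starts at 13:30.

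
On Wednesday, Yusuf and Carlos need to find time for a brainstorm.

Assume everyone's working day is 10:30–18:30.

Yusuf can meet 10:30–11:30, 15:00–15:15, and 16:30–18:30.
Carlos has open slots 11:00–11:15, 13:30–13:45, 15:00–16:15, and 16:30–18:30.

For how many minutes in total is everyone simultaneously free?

Yusuf ∩ Carlos: 11:00–11:15, 15:00–15:15, 16:30–18:30.
Total common minutes: 15 + 15 + 120 = 150.

150 minutes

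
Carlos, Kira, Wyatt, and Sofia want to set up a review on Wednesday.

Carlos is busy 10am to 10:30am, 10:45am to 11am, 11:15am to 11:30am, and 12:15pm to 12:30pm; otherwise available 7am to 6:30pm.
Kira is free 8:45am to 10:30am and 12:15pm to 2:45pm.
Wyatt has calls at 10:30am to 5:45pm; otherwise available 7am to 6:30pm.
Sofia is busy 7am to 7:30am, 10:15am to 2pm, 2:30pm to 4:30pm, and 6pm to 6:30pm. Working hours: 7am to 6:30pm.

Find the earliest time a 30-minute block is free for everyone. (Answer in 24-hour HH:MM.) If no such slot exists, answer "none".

Carlos free within 07:00–18:30: 07:00–10:00, 10:30–10:45, 11:00–11:15, 11:30–12:15, 12:30–18:30.
Wyatt free within 07:00–18:30: 07:00–10:30, 17:45–18:30.
Sofia free within 07:00–18:30: 07:30–10:15, 14:00–14:30, 16:30–18:00.
Carlos ∩ Kira: 08:45–10:00, 12:30–14:45.
Carlos ∩ Kira ∩ Wyatt: 08:45–10:00.
Carlos ∩ Kira ∩ Wyatt ∩ Sofia: 08:45–10:00.
Windows ≥ 30 min: 08:45–10:00.
Earliest such window starts at 08:45.

08:45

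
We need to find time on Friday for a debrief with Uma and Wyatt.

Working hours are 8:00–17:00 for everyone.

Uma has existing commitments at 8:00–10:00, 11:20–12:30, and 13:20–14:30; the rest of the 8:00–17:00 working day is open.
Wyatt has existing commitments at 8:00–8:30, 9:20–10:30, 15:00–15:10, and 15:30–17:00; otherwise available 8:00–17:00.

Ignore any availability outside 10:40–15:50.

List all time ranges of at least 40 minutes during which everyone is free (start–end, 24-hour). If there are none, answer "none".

Uma free within 08:00–17:00: 10:00–11:20, 12:30–13:20, 14:30–17:00.
Wyatt free within 08:00–17:00: 08:30–09:20, 10:30–15:00, 15:10–15:30.
Uma ∩ Wyatt: 10:30–11:20, 12:30–13:20, 14:30–15:00, 15:10–15:30.
Restricted to 10:40–15:50: 10:40–11:20, 12:30–13:20, 14:30–15:00, 15:10–15:30.
Windows ≥ 40 min: 10:40–11:20, 12:30–13:20.

10:40–11:20, 12:30–13:20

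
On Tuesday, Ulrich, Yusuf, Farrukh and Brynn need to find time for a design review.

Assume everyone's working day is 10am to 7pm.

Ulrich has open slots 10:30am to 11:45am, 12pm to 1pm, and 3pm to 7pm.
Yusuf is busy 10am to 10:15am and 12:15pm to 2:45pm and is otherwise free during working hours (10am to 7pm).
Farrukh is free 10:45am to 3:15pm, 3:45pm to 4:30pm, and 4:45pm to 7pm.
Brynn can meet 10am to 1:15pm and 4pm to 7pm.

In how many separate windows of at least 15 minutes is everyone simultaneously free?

Yusuf free within 10:00–19:00: 10:15–12:15, 14:45–19:00.
Ulrich ∩ Yusuf: 10:30–11:45, 12:00–12:15, 15:00–19:00.
Ulrich ∩ Yusuf ∩ Farrukh: 10:45–11:45, 12:00–12:15, 15:00–15:15, 15:45–16:30, 16:45–19:00.
Ulrich ∩ Yusuf ∩ Farrukh ∩ Brynn: 10:45–11:45, 12:00–12:15, 16:00–16:30, 16:45–19:00.
Windows ≥ 15 min: 10:45–11:45, 12:00–12:15, 16:00–16:30, 16:45–19:00.
That's 4 windows.

4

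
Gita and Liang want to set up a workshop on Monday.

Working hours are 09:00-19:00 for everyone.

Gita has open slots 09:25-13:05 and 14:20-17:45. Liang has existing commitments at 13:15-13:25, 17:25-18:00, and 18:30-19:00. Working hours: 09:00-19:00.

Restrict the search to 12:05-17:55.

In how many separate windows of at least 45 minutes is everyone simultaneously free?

Liang free within 09:00–19:00: 09:00–13:15, 13:25–17:25, 18:00–18:30.
Gita ∩ Liang: 09:25–13:05, 14:20–17:25.
Restricted to 12:05–17:55: 12:05–13:05, 14:20–17:25.
Windows ≥ 45 min: 12:05–13:05, 14:20–17:25.
That's 2 windows.

2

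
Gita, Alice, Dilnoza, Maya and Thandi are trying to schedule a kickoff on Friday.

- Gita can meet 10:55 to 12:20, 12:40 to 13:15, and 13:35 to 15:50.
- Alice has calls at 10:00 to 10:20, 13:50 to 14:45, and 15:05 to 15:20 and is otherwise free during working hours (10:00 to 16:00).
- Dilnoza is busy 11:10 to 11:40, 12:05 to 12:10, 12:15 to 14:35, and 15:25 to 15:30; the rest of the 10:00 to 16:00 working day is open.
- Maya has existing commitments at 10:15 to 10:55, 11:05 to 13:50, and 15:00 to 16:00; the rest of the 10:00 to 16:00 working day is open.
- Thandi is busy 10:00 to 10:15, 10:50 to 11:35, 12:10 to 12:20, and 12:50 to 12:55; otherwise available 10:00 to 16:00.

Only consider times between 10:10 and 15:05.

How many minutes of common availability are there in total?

Alice free within 10:00–16:00: 10:20–13:50, 14:45–15:05, 15:20–16:00.
Dilnoza free within 10:00–16:00: 10:00–11:10, 11:40–12:05, 12:10–12:15, 14:35–15:25, 15:30–16:00.
Maya free within 10:00–16:00: 10:00–10:15, 10:55–11:05, 13:50–15:00.
Thandi free within 10:00–16:00: 10:15–10:50, 11:35–12:10, 12:20–12:50, 12:55–16:00.
Gita ∩ Alice: 10:55–12:20, 12:40–13:15, 13:35–13:50, 14:45–15:05, 15:20–15:50.
Gita ∩ Alice ∩ Dilnoza: 10:55–11:10, 11:40–12:05, 12:10–12:15, 14:45–15:05, 15:20–15:25, 15:30–15:50.
Gita ∩ Alice ∩ Dilnoza ∩ Maya: 10:55–11:05, 14:45–15:00.
Gita ∩ Alice ∩ Dilnoza ∩ Maya ∩ Thandi: 14:45–15:00.
Restricted to 10:10–15:05: 14:45–15:00.
Total common minutes: 15.

15 minutes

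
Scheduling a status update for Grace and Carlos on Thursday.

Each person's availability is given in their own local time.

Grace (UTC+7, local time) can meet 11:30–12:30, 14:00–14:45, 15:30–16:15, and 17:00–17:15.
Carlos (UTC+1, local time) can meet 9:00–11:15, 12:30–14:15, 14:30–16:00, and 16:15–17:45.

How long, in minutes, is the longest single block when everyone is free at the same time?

Grace → UTC: 04:30–05:30, 07:00–07:45, 08:30–09:15, 10:00–10:15.
Carlos → UTC: 08:00–10:15, 11:30–13:15, 13:30–15:00, 15:15–16:45.
Grace ∩ Carlos: 08:30–09:15, 10:00–10:15.
Common window lengths: 45, 15 min; longest is 45.

45 minutes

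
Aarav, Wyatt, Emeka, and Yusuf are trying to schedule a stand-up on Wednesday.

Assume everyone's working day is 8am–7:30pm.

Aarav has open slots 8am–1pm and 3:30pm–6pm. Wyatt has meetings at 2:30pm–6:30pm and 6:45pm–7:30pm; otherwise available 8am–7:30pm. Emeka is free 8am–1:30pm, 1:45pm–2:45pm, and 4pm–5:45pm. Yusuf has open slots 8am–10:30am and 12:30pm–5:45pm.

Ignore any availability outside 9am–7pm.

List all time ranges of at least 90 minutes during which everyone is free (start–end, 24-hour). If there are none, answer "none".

Wyatt free within 08:00–19:30: 08:00–14:30, 18:30–18:45.
Aarav ∩ Wyatt: 08:00–13:00.
Aarav ∩ Wyatt ∩ Emeka: 08:00–13:00.
Aarav ∩ Wyatt ∩ Emeka ∩ Yusuf: 08:00–10:30, 12:30–13:00.
Restricted to 09:00–19:00: 09:00–10:30, 12:30–13:00.
Windows ≥ 90 min: 09:00–10:30.

09:00–10:30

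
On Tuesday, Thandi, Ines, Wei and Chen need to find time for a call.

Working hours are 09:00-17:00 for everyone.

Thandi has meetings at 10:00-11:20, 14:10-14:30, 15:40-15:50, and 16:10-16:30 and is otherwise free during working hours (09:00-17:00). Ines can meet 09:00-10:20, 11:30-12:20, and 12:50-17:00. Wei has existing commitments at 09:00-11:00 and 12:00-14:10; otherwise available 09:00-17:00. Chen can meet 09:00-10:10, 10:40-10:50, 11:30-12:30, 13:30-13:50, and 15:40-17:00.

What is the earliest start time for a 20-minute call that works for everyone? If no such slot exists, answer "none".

11:30

Thandi free within 09:00–17:00: 09:00–10:00, 11:20–14:10, 14:30–15:40, 15:50–16:10, 16:30–17:00.
Wei free within 09:00–17:00: 11:00–12:00, 14:10–17:00.
Thandi ∩ Ines: 09:00–10:00, 11:30–12:20, 12:50–14:10, 14:30–15:40, 15:50–16:10, 16:30–17:00.
Thandi ∩ Ines ∩ Wei: 11:30–12:00, 14:30–15:40, 15:50–16:10, 16:30–17:00.
Thandi ∩ Ines ∩ Wei ∩ Chen: 11:30–12:00, 15:50–16:10, 16:30–17:00.
Windows ≥ 20 min: 11:30–12:00, 15:50–16:10, 16:30–17:00.
Earliest such window starts at 11:30.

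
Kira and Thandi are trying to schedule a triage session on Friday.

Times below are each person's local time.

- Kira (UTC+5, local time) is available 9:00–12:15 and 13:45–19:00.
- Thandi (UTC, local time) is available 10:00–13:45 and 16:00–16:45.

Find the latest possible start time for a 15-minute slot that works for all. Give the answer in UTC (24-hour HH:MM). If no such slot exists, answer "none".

Kira → UTC: 04:00–07:15, 08:45–14:00.
Thandi → UTC: 10:00–13:45, 16:00–16:45.
Kira ∩ Thandi: 10:00–13:45.
Windows ≥ 15 min: 10:00–13:45.
Latest start in the last window 10:00–13:45 is 13:45 − 15 min = 13:30.

13:30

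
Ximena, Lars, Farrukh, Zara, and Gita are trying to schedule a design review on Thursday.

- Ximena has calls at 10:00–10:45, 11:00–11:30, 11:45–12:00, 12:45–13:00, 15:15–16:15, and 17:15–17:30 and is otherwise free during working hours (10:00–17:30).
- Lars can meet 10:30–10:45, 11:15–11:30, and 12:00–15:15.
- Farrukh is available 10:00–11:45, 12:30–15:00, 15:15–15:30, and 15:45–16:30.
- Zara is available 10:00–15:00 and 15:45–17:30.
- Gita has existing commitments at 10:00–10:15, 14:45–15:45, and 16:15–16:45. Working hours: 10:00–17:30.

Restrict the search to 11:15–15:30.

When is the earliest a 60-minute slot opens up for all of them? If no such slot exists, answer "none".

Ximena free within 10:00–17:30: 10:45–11:00, 11:30–11:45, 12:00–12:45, 13:00–15:15, 16:15–17:15.
Gita free within 10:00–17:30: 10:15–14:45, 15:45–16:15, 16:45–17:30.
Ximena ∩ Lars: 12:00–12:45, 13:00–15:15.
Ximena ∩ Lars ∩ Farrukh: 12:30–12:45, 13:00–15:00.
Ximena ∩ Lars ∩ Farrukh ∩ Zara: 12:30–12:45, 13:00–15:00.
Ximena ∩ Lars ∩ Farrukh ∩ Zara ∩ Gita: 12:30–12:45, 13:00–14:45.
Restricted to 11:15–15:30: 12:30–12:45, 13:00–14:45.
Windows ≥ 60 min: 13:00–14:45.
Earliest such window starts at 13:00.

13:00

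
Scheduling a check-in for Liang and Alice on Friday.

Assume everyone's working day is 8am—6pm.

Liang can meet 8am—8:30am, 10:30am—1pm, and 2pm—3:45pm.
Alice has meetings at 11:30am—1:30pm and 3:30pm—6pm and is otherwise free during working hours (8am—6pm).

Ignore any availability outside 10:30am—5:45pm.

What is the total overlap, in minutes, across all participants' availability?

150 minutes

Alice free within 08:00–18:00: 08:00–11:30, 13:30–15:30.
Liang ∩ Alice: 08:00–08:30, 10:30–11:30, 14:00–15:30.
Restricted to 10:30–17:45: 10:30–11:30, 14:00–15:30.
Total common minutes: 60 + 90 = 150.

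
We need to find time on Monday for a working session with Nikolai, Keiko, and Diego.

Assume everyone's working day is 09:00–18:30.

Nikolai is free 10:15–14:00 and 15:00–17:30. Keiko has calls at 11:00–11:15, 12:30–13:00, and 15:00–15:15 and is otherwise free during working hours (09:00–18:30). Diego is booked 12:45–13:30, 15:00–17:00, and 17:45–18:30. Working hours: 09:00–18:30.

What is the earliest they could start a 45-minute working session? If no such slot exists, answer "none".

10:15

Keiko free within 09:00–18:30: 09:00–11:00, 11:15–12:30, 13:00–15:00, 15:15–18:30.
Diego free within 09:00–18:30: 09:00–12:45, 13:30–15:00, 17:00–17:45.
Nikolai ∩ Keiko: 10:15–11:00, 11:15–12:30, 13:00–14:00, 15:15–17:30.
Nikolai ∩ Keiko ∩ Diego: 10:15–11:00, 11:15–12:30, 13:30–14:00, 17:00–17:30.
Windows ≥ 45 min: 10:15–11:00, 11:15–12:30.
Earliest such window starts at 10:15.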